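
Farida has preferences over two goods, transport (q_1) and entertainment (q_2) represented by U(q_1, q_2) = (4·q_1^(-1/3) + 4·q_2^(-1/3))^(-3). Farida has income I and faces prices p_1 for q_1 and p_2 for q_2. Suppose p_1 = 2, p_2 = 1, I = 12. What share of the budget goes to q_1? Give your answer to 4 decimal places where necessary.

Numerically q_2/q_1 = 1.681793, so q_1* = 12/(2 + 1·1.681793) = 3.2593 and q_2* = 1.681793·3.2593 = 5.4814.
Expenditure on q_1: 2·3.2593 = 6.5186; share = 0.5432.

share on q_1 = 0.5432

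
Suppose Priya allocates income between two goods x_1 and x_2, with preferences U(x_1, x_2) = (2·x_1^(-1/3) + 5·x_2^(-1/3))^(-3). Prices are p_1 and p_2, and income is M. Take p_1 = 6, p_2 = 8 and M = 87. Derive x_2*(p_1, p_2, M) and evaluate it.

MRS = MU_x_1/MU_x_2 = (2/5)·(x_2/x_1)^(4/3). Set equal to p_1/p_2.
Hence x_2/x_1 = ((5/2)·p_1/p_2)^(1/(4/3)), i.e. raised to the 0.75 power.
Substitute x_2 = (x_2/x_1)·x_1 into the budget: x_1* = M/(p_1 + p_2·(x_2/x_1)).
Numerically x_2/x_1 = 1.602326, so x_1* = 87/(6 + 8·1.602326) = 4.6231 and x_2* = 1.602326·4.6231 = 7.4077.

x_2* = 7.4077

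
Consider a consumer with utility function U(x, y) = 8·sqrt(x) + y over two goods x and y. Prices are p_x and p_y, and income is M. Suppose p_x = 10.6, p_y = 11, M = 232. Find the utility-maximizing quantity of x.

x* = 17.2303

MU_x = 4/√x, MU_y = 1. Tangency: 4/√x = p_x/p_y.
Solve: √x = 4·p_y/p_x, so x*(p_x,p_y) = (4·p_y/p_x)², and y* = (M − p_x·x*)/p_y.
Plugging in: x* = (4·11/10.6)² = 17.2303.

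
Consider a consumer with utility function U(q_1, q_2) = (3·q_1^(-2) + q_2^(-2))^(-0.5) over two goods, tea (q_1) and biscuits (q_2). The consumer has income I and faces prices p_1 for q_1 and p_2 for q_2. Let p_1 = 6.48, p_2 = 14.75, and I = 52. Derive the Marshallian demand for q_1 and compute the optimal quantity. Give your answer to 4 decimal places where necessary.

q_1* = 3.6479

MRS = MU_q_1/MU_q_2 = 3·(q_2/q_1)^(3). Set equal to p_1/p_2.
Hence q_2/q_1 = ((1/3)·p_1/p_2)^(1/(3)), i.e. raised to the 1/3 power.
With the ratio pinned down, the budget gives q_1* = I/(p_1 + p_2·(q_2/q_1)) and q_2* = (q_2/q_1)·q_1*.
Numerically q_2/q_1 = 0.527093, so q_1* = 52/(6.48 + 14.75·0.527093) = 3.6479.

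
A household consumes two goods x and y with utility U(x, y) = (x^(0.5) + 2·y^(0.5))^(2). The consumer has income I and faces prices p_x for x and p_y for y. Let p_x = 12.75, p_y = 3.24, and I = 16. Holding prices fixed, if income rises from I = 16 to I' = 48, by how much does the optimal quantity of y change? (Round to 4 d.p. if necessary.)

Δy* = 9.2866

MRS = MU_x/MU_y = (1/2)·(y/x)^(0.5). Set equal to p_x/p_y.
Solve for the ratio: y/x = [2·p_x/p_y]^(2).
With the ratio pinned down, the budget gives x* = I/(p_x + p_y·(y/x)) and y* = (y/x)·x*.
Numerically y/x = 61.94273, so x* = 16/(12.75 + 3.24·61.94273) = 0.075 and y* = 61.94273·0.075 = 4.6433.
At I' = 48: y* = 13.9299. Change: 13.9299 − 4.6433 = 9.2866.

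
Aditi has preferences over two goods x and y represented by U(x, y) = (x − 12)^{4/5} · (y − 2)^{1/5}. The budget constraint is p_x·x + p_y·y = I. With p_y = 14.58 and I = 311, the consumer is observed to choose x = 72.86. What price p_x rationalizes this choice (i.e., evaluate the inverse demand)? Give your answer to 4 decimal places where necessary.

p_x = 3.2

Let x' = x−12, y' = y−2. MRS = 4·y'/x' = p_x/p_y.
After buying the subsistence bundle (12, 2), a share 0.8 of the remaining income goes to x: x* = 12 + 0.8·(I − 12p_x − 2p_y)/p_x.
Set x* = 72.86 in the demand function and solve for p_x: p_x = 3.2.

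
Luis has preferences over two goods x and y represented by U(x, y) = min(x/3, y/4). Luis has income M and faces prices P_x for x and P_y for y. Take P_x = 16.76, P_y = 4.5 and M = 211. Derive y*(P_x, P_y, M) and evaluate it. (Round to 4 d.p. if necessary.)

With perfect complements, no substitution: consume in ratio x:y = 3:4.
Budget: P_x·x + P_y·(4/3)·x = M, so (3·P_x + 4·P_y)·x = 3·M.
Demand: x*(P_x,P_y,M) = 3·M/(3·P_x + 4·P_y), y* = 4·M/(3·P_x + 4·P_y).
Here 3·16.76 + 4·4.5 = 68.28, giving y* = 12.3609.

y* = 12.3609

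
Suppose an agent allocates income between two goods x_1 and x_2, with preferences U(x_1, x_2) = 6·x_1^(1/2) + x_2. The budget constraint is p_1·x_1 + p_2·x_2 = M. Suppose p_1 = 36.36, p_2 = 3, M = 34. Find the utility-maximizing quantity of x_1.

x_1* = 0.0613

Solve: √x_1 = 3·p_2/p_1, so x_1*(p_1,p_2) = (3·p_2/p_1)², and x_2* = (M − p_1·x_1*)/p_2.
Plugging in: x_1* = (3·3/36.36)² = 0.0613.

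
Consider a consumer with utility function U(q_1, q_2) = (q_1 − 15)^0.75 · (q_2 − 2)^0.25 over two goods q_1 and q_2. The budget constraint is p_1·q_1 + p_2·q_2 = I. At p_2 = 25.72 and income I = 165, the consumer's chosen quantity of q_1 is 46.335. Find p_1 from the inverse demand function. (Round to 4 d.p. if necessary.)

Let q_1' = q_1−15, q_2' = q_2−2. MRS = 3·q_2'/q_1' = p_1/p_2.
Substituting into the budget: q_1* = 15 + 0.75·(I − 15·p_1 − 2·p_2)/p_1, and q_2* = 2 + 0.25·(…)/p_2.
Set q_1* = 46.335 in the demand function and solve for p_1: p_1 = 2.

p_1 = 2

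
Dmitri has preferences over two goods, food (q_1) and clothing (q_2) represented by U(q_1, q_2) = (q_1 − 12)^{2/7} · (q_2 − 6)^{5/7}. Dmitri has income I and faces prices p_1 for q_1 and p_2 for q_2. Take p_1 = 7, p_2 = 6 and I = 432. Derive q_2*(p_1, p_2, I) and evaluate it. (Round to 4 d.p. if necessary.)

q_2* = 43.1429

This is Cobb-Douglas in (q_1−12, q_2−6): tangency gives 2/7·p_2·(q_2−6) = 5/7·p_1·(q_1−12).
Substituting into the budget: q_1* = 12 + 2/7·(I − 12·p_1 − 6·p_2)/p_1, and q_2* = 6 + 5/7·(…)/p_2.
Discretionary income = 432 − 12·7 − 6·6 = 312; q_2* = 6 + 5/7·312/6 = 43.1429.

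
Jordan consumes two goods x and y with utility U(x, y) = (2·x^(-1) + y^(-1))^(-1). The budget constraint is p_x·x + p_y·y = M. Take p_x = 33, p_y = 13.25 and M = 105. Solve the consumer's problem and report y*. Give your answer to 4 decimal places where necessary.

y* = 2.452

From the CES first-order condition, 2·(y/x)^(2) = p_x/p_y.
Solve for the ratio: y/x = [(1/2)·p_x/p_y]^(0.5).
Substitute y = (y/x)·x into the budget: x* = M/(p_x + p_y·(y/x)).
Numerically y/x = 1.115922, so x* = 105/(33 + 13.25·1.115922) = 2.1973 and y* = 1.115922·2.1973 = 2.452.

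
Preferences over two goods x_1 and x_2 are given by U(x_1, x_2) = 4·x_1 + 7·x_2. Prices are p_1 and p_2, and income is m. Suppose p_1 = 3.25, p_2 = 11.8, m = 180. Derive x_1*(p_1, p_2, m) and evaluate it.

Perfect substitutes: compare marginal utility per dollar. 4/p_1 vs 7/p_2 → 1.2308 vs 0.5932.
x_1 gives more utility per dollar, so spend all income on x_1: x_1* = m/p_1, x_2* = 0.
Numerically: x_1* = 55.3846, x_2* = 0.

x_1* = 55.3846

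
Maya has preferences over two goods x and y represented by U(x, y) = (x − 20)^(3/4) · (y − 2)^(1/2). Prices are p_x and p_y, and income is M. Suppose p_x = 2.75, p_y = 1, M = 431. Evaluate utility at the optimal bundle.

This is Cobb-Douglas in (x−20, y−2): tangency gives 0.75·p_y·(y−2) = 0.5·p_x·(x−20).
Substituting into the budget: x* = 20 + 0.6·(M − 20·p_x − 2·p_y)/p_x, and y* = 2 + 0.4·(…)/p_y.
Discretionary income = 431 − 20·2.75 − 2·1 = 374; x* = 20 + 0.6·374/2.75 = 101.6; y* = 2 + 0.4·374/1 = 151.6.
Utility at the optimum: U(101.6, 151.6) = 332.0729.

V = 332.0729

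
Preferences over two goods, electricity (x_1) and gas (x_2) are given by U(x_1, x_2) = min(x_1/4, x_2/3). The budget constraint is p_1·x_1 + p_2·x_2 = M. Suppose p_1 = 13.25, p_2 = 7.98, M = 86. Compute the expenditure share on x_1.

share on x_1 = 0.6888

Demand: x_1*(p_1,p_2,M) = 4·M/(4·p_1 + 3·p_2), x_2* = 3·M/(4·p_1 + 3·p_2).
Here 4·13.25 + 3·7.98 = 76.94, giving x_1* = 4.471 and x_2* = 3.3533.
Expenditure on x_1: 13.25·4.471 = 59.241; share = 0.6888.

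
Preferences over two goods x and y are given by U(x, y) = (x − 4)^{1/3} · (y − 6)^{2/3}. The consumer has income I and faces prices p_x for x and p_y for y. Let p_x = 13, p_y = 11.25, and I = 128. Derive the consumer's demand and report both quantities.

This is Cobb-Douglas in (x−4, y−6): tangency gives 1/3·p_y·(y−6) = 2/3·p_x·(x−4).
After buying the subsistence bundle (4, 6), a share 1/3 of the remaining income goes to x: x* = 4 + 1/3·(I − 4p_x − 6p_y)/p_x.
Discretionary income = 128 − 4·13 − 6·11.25 = 8.5; x* = 4 + 1/3·8.5/13 = 4.2179; y* = 6 + 2/3·8.5/11.25 = 6.5037.

x* = 4.2179, y* = 6.5037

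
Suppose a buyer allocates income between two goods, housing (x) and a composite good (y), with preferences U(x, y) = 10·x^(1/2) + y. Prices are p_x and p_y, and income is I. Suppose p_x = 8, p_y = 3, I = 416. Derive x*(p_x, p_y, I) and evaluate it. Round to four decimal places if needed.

Solve: √x = 5·p_y/p_x, so x*(p_x,p_y) = (5·p_y/p_x)², and y* = (I − p_x·x*)/p_y.
Plugging in: x* = (5·3/8)² = 3.5156.

x* = 3.5156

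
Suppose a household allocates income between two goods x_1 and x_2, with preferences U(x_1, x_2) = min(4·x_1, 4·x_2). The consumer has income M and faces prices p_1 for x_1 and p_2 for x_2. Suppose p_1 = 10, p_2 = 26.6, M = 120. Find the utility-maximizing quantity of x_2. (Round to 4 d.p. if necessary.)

x_2* = 3.2787

Leontief preferences: the optimum is at the kink where x_1/4 = x_2/4, i.e. x_2 = x_1.
Budget: p_1·x_1 + p_2·x_1 = M, so (4·p_1 + 4·p_2)·x_1 = 4·M.
Demand: x_1*(p_1,p_2,M) = 4·M/(4·p_1 + 4·p_2), x_2* = 4·M/(4·p_1 + 4·p_2).
Here 4·10 + 4·26.6 = 146.4, giving x_2* = 3.2787.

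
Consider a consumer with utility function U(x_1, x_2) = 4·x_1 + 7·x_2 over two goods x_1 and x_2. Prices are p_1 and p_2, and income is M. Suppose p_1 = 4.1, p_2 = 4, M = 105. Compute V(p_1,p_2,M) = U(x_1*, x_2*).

x_2 gives more utility per dollar, so spend all income on x_2: x_2* = M/p_2, x_1* = 0.
Numerically: x_1* = 0, x_2* = 26.25.
Utility at the optimum: U(0, 26.25) = 183.75.

V = 183.75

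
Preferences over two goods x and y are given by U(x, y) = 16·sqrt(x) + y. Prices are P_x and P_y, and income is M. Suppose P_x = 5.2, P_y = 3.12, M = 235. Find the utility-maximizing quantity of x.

Plugging in: x* = (8·3.12/5.2)² = 23.04.

x* = 23.04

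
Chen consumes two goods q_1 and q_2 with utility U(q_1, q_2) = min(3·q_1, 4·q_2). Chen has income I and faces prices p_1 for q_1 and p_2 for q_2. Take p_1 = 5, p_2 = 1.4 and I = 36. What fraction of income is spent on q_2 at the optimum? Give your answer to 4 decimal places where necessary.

With perfect complements, no substitution: consume in ratio q_1:q_2 = 4:3.
Budget: p_1·q_1 + p_2·(3/4)·q_1 = I, so (4·p_1 + 3·p_2)·q_1 = 4·I.
Demand: q_1*(p_1,p_2,I) = 4·I/(4·p_1 + 3·p_2), q_2* = 3·I/(4·p_1 + 3·p_2).
Here 4·5 + 3·1.4 = 24.2, giving q_1* = 5.9504 and q_2* = 4.4628.
Expenditure on q_2: 1.4·4.4628 = 6.2479; share = 0.1736.

share on q_2 = 0.1736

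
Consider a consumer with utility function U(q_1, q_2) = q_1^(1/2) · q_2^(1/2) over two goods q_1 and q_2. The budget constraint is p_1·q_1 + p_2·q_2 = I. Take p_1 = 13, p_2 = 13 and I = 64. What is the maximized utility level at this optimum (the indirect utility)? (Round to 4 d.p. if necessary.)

Tangency: MRS = q_2/q_1 = p_1/p_2.
Rearranging, p_2·q_2 = p_1·q_1. Substituting into the budget gives p_1·q_1·(1 + 1) = I.
Demand: q_1*(p_1,p_2,I) = 0.5·I/p_1 and q_2* = 0.5·I/p_2.
At p_1=13, p_2=13, I=64: q_1* = 0.5·64/13 = 2.4615, q_2* = 2.4615.
Utility at the optimum: U(2.4615, 2.4615) = 2.4615.

V = 2.4615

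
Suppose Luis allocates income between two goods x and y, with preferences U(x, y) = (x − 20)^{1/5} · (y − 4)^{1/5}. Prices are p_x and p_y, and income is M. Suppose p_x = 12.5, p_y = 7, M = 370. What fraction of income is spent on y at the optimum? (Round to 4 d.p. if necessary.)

share on y = 0.2

This is Cobb-Douglas in (x−20, y−4): tangency gives 0.2·p_y·(y−4) = 0.2·p_x·(x−20).
After buying the subsistence bundle (20, 4), a share 0.5 of the remaining income goes to x: x* = 20 + 0.5·(M − 20p_x − 4p_y)/p_x.
Discretionary income = 370 − 20·12.5 − 4·7 = 92; x* = 20 + 0.5·92/12.5 = 23.68; y* = 4 + 0.5·92/7 = 10.5714.
Expenditure on y: 7·10.5714 = 74; share = 0.2.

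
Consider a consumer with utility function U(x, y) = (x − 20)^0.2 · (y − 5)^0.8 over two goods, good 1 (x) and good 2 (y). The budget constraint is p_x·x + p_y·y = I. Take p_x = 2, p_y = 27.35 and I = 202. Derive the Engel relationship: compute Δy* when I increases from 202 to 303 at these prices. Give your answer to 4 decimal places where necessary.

Δy* = 2.9543

Let x' = x−20, y' = y−5. MRS = (1/4)·y'/x' = p_x/p_y.
After buying the subsistence bundle (20, 5), a share 0.2 of the remaining income goes to x: x* = 20 + 0.2·(I − 20p_x − 5p_y)/p_x.
Discretionary income = 202 − 20·2 − 5·27.35 = 25.25; y* = 5 + 0.8·25.25/27.35 = 5.7386.
At I' = 303: y* = 8.6929. Change: 8.6929 − 5.7386 = 2.9543.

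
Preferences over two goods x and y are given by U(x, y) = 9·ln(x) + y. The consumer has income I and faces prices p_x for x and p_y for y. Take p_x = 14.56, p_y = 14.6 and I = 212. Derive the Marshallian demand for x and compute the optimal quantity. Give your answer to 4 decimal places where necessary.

MU_x = 9/x, MU_y = 1. Tangency: 9/x = p_x/p_y.
So x*(p_x,p_y) = 9·p_y/p_x, independent of income; and y* = (I − 9·p_y)/p_y.
At the given prices: x* = 9·14.6/14.56 = 9.0247.

x* = 9.0247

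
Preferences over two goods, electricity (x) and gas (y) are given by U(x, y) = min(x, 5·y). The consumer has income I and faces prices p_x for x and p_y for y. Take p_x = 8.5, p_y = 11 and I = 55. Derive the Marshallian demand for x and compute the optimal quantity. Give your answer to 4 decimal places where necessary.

With perfect complements, no substitution: consume in ratio x:y = 5:1.
Budget: p_x·x + p_y·(1/5)·x = I, so (5·p_x + p_y)·x = 5·I.
Demand: x*(p_x,p_y,I) = 5·I/(5·p_x + p_y), y* = I/(5·p_x + p_y).
Here 5·8.5 + 11 = 53.5, giving x* = 5.1402.

x* = 5.1402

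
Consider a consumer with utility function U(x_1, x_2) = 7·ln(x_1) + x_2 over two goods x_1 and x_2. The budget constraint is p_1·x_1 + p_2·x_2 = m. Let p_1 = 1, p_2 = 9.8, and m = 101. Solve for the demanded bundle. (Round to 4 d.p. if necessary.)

Set MRS = p_1/p_2: (7/x_1)/1 = p_1/p_2.
So x_1*(p_1,p_2) = 7·p_2/p_1, independent of income; and x_2* = (m − 7·p_2)/p_2.
At the given prices: x_1* = 7·9.8/1 = 68.6, and x_2* = 3.3061.

x_1* = 68.6, x_2* = 3.3061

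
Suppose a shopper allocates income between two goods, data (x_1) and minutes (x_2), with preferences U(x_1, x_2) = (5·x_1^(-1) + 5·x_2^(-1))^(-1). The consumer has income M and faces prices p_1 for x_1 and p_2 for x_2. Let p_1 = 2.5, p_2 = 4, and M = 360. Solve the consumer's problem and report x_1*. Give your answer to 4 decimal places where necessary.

x_1* = 63.5787

MRS = MU_x_1/MU_x_2 = (x_2/x_1)^(2). Set equal to p_1/p_2.
Solve for the ratio: x_2/x_1 = [p_1/p_2]^(0.5).
With the ratio pinned down, the budget gives x_1* = M/(p_1 + p_2·(x_2/x_1)) and x_2* = (x_2/x_1)·x_1*.
Numerically x_2/x_1 = 0.790569, so x_1* = 360/(2.5 + 4·0.790569) = 63.5787.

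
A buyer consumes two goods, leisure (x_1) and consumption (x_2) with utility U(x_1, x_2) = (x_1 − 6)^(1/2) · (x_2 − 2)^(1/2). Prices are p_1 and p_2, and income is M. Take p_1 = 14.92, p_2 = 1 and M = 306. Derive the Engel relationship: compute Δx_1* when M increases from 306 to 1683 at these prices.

Discretionary income = 306 − 6·14.92 − 2·1 = 214.48; x_1* = 6 + 0.5·214.48/14.92 = 13.1877.
At M' = 1683: x_1* = 59.3338. Change: 59.3338 − 13.1877 = 46.1461.

Δx_1* = 46.1461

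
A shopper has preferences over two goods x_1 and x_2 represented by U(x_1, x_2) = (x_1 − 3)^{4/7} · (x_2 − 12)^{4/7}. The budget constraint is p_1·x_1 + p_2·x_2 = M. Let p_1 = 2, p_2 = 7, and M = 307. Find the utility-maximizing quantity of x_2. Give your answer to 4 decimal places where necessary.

x_2* = 27.5

MRS = (x_2−12)/(x_1−3). Tangency with p_1/p_2 gives x_2−12 = (p_1/p_2)·(x_1−3).
Substituting into the budget: x_1* = 3 + 0.5·(M − 3·p_1 − 12·p_2)/p_1, and x_2* = 12 + 0.5·(…)/p_2.
Discretionary income = 307 − 3·2 − 12·7 = 217; x_2* = 12 + 0.5·217/7 = 27.5.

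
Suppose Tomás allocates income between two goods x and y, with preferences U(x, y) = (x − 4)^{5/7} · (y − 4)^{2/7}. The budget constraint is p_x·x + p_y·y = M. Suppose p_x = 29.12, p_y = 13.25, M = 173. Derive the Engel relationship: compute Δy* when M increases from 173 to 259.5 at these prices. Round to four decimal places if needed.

MRS = (5/2)·(y−4)/(x−4). Tangency with p_x/p_y gives y−4 = (2/5)·(p_x/p_y)·(x−4).
Substituting into the budget: x* = 4 + 5/7·(M − 4·p_x − 4·p_y)/p_x, and y* = 4 + 2/7·(…)/p_y.
Discretionary income = 173 − 4·29.12 − 4·13.25 = 3.52; y* = 4 + 2/7·3.52/13.25 = 4.0759.
At M' = 259.5: y* = 5.9411. Change: 5.9411 − 4.0759 = 1.8652.

Δy* = 1.8652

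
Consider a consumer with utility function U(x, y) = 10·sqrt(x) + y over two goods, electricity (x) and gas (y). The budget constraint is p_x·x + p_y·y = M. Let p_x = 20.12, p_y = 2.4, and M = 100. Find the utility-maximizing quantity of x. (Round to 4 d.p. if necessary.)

x* = 0.3557

Utility is quasi-linear in y; the FOC for x is 5/√x = p_x/p_y.
Thus x* = (5·p_y/p_x)² — independent of M — with the rest of income spent on y.
Plugging in: x* = (5·2.4/20.12)² = 0.3557.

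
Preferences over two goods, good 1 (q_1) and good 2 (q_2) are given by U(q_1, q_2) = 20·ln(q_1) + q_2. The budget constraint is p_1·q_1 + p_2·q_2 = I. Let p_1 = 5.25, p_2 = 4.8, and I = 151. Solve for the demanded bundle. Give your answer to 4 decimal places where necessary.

Set MRS = p_1/p_2: (20/q_1)/1 = p_1/p_2.
So q_1*(p_1,p_2) = 20·p_2/p_1, independent of income; and q_2* = (I − 20·p_2)/p_2.
At the given prices: q_1* = 20·4.8/5.25 = 18.2857, and q_2* = 11.4583.

q_1* = 18.2857, q_2* = 11.4583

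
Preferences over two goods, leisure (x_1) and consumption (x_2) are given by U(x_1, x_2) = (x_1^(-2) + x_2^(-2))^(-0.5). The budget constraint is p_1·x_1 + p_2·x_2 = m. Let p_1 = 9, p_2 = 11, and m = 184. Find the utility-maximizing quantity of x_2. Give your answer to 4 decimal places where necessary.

x_2* = 8.9222

MRS = MU_x_1/MU_x_2 = (x_2/x_1)^(3). Set equal to p_1/p_2.
Solve for the ratio: x_2/x_1 = [p_1/p_2]^(1/3).
Substitute x_2 = (x_2/x_1)·x_1 into the budget: x_1* = m/(p_1 + p_2·(x_2/x_1)).
Numerically x_2/x_1 = 0.935298, so x_1* = 184/(9 + 11·0.935298) = 9.5395 and x_2* = 0.935298·9.5395 = 8.9222.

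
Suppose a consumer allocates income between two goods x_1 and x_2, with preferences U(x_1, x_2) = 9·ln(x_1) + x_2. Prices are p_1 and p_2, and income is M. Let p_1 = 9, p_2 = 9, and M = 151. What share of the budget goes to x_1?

share on x_1 = 0.5364

So x_1*(p_1,p_2) = 9·p_2/p_1, independent of income; and x_2* = (M − 9·p_2)/p_2.
At the given prices: x_1* = 9·9/9 = 9, and x_2* = 7.7778.
Expenditure on x_1: 9·9 = 81; share = 0.5364.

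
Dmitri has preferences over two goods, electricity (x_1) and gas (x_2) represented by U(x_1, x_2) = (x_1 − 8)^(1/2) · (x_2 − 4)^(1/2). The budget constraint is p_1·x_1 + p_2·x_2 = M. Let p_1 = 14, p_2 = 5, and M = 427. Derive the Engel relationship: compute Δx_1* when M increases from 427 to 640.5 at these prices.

Let x_1' = x_1−8, x_2' = x_2−4. MRS = x_2'/x_1' = p_1/p_2.
Substituting into the budget: x_1* = 8 + 0.5·(M − 8·p_1 − 4·p_2)/p_1, and x_2* = 4 + 0.5·(…)/p_2.
Discretionary income = 427 − 8·14 − 4·5 = 295; x_1* = 8 + 0.5·295/14 = 18.5357.
At M' = 640.5: x_1* = 26.1607. Change: 26.1607 − 18.5357 = 7.625.

Δx_1* = 7.625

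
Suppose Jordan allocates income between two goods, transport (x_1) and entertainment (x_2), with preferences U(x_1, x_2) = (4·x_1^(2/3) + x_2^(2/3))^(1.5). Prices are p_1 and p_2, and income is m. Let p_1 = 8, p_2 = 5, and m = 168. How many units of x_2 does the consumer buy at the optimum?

x_2* = 1.2923

From the CES first-order condition, 4·(x_2/x_1)^(1/3) = p_1/p_2.
Solve for the ratio: x_2/x_1 = [(1/4)·p_1/p_2]^(3).
Substitute x_2 = (x_2/x_1)·x_1 into the budget: x_1* = m/(p_1 + p_2·(x_2/x_1)).
Numerically x_2/x_1 = 0.064, so x_1* = 168/(8 + 5·0.064) = 20.1923 and x_2* = 0.064·20.1923 = 1.2923.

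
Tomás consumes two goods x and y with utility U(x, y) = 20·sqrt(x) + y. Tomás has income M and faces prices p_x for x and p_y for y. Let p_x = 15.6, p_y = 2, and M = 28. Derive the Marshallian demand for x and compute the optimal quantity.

x* = 1.6437

Thus x* = (10·p_y/p_x)² — independent of M — with the rest of income spent on y.
Plugging in: x* = (10·2/15.6)² = 1.6437.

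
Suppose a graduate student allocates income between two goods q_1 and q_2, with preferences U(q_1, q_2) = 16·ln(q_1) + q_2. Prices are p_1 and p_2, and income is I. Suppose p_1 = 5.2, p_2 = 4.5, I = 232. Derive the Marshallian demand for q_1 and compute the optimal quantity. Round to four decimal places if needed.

q_1* = 13.8462

At the given prices: q_1* = 16·4.5/5.2 = 13.8462.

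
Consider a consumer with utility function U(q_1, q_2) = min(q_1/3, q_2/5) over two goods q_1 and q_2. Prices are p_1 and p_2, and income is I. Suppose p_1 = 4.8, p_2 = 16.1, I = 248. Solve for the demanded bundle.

Demand: q_1*(p_1,p_2,I) = 3·I/(3·p_1 + 5·p_2), q_2* = 5·I/(3·p_1 + 5·p_2).
Here 3·4.8 + 5·16.1 = 94.9, giving q_1* = 7.8398 and q_2* = 13.0664.

q_1* = 7.8398, q_2* = 13.0664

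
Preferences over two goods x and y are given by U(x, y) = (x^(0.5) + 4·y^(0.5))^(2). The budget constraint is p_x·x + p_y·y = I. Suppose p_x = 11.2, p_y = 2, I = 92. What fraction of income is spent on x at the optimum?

share on x = 0.011

MRS = MU_x/MU_y = (1/4)·(y/x)^(0.5). Set equal to p_x/p_y.
Solve for the ratio: y/x = [4·p_x/p_y]^(2).
Substitute y = (y/x)·x into the budget: x* = I/(p_x + p_y·(y/x)).
Numerically y/x = 501.76, so x* = 92/(11.2 + 2·501.76) = 0.0907 and y* = 501.76·0.0907 = 45.4923.
Expenditure on x: 11.2·0.0907 = 1.0155; share = 0.011.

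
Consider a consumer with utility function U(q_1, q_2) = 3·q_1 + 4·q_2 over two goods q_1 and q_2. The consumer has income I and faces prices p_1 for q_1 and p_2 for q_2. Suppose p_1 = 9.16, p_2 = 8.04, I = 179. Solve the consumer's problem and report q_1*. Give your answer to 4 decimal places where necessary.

q_1* = 0

Perfect substitutes: compare marginal utility per dollar. 3/p_1 vs 4/p_2 → 0.3275 vs 0.4975.
q_2 gives more utility per dollar, so spend all income on q_2: q_2* = I/p_2, q_1* = 0.
Numerically: q_1* = 0, q_2* = 22.2637.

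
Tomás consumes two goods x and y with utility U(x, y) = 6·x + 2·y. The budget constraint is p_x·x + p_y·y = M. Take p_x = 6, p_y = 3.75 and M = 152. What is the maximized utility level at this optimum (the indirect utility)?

Linear utility — the consumer picks whichever good has higher MU/price: 6/6 = 1 vs 2/3.75 = 0.5333.
x gives more utility per dollar, so spend all income on x: x* = M/p_x, y* = 0.
Numerically: x* = 25.3333, y* = 0.
Utility at the optimum: U(25.3333, 0) = 152.

V = 152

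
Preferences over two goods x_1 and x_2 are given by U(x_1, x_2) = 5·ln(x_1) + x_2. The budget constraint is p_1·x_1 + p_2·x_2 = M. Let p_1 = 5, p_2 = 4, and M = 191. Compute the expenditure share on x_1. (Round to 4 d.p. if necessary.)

MU_x_1 = 5/x_1, MU_x_2 = 1. Tangency: 5/x_1 = p_1/p_2.
So x_1*(p_1,p_2) = 5·p_2/p_1, independent of income; and x_2* = (M − 5·p_2)/p_2.
At the given prices: x_1* = 5·4/5 = 4, and x_2* = 42.75.
Expenditure on x_1: 5·4 = 20; share = 0.1047.

share on x_1 = 0.1047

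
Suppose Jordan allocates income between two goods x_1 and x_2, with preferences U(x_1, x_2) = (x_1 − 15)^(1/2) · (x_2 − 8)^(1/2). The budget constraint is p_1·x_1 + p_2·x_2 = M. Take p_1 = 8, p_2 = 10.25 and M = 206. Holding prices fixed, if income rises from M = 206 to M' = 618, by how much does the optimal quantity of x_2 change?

After buying the subsistence bundle (15, 8), a share 0.5 of the remaining income goes to x_1: x_1* = 15 + 0.5·(M − 15p_1 − 8p_2)/p_1.
Discretionary income = 206 − 15·8 − 8·10.25 = 4; x_2* = 8 + 0.5·4/10.25 = 8.1951.
At M' = 618: x_2* = 28.2927. Change: 28.2927 − 8.1951 = 20.0976.

Δx_2* = 20.0976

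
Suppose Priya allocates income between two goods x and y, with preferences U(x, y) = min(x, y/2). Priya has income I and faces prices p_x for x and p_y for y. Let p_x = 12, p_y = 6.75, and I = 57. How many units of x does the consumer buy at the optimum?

x* = 2.2353

Leontief preferences: the optimum is at the kink where x/1 = y/2, i.e. y = 2·x.
Budget: p_x·x + p_y·2·x = I, so (p_x + 2·p_y)·x = I.
Demand: x*(p_x,p_y,I) = I/(p_x + 2·p_y), y* = 2·I/(p_x + 2·p_y).
Here 12 + 2·6.75 = 25.5, giving x* = 2.2353.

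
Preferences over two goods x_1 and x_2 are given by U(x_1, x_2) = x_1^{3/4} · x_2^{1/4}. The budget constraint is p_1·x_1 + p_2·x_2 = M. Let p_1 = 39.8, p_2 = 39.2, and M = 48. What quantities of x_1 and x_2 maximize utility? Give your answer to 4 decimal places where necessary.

The MRS is 3·x_2/x_1. Set MRS = p_1/p_2.
So 0.75·p_2·x_2 = 0.25·p_1·x_1; combined with the budget, a share 0.75 of income goes to x_1.
Demand: x_1*(p_1,p_2,M) = 0.75·M/p_1 and x_2* = 0.25·M/p_2.
At p_1=39.8, p_2=39.2, M=48: x_1* = 0.75·48/39.8 = 0.9045, x_2* = 0.3061.

x_1* = 0.9045, x_2* = 0.3061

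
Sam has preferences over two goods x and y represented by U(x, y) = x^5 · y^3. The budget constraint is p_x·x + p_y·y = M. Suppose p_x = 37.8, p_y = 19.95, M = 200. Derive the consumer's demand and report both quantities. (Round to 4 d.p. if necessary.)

MU_x/MU_y = (5·y)/(3·x); tangency sets this equal to p_x/p_y.
Rearranging, p_y·y = (3/5)·p_x·x. Substituting into the budget gives p_x·x·(1 + (3/5)) = M.
Demand: x*(p_x,p_y,M) = 0.625·M/p_x and y* = 0.375·M/p_y.
At p_x=37.8, p_y=19.95, M=200: x* = 0.625·200/37.8 = 3.3069, y* = 3.7594.

x* = 3.3069, y* = 3.7594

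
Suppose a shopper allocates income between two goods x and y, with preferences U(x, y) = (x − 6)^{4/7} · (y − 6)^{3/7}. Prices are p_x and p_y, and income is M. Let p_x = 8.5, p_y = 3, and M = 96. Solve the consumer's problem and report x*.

x* = 7.8151

This is Cobb-Douglas in (x−6, y−6): tangency gives 4/7·p_y·(y−6) = 3/7·p_x·(x−6).
After buying the subsistence bundle (6, 6), a share 4/7 of the remaining income goes to x: x* = 6 + 4/7·(M − 6p_x − 6p_y)/p_x.
Discretionary income = 96 − 6·8.5 − 6·3 = 27; x* = 6 + 4/7·27/8.5 = 7.8151.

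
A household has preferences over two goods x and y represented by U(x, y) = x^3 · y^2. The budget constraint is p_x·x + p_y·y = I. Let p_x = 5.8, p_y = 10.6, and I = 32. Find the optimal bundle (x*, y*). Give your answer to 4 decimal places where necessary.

x* = 3.3103, y* = 1.2075

MU_x/MU_y = (3·y)/(2·x); tangency sets this equal to p_x/p_y.
So 3·p_y·y = 2·p_x·x; combined with the budget, a share 0.6 of income goes to x.
Demand: x*(p_x,p_y,I) = 0.6·I/p_x and y* = 0.4·I/p_y.
At p_x=5.8, p_y=10.6, I=32: x* = 0.6·32/5.8 = 3.3103, y* = 1.2075.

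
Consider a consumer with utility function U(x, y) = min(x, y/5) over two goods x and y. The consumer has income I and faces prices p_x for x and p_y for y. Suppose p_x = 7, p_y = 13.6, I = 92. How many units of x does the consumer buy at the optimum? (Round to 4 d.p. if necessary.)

x* = 1.2267

With perfect complements, no substitution: consume in ratio x:y = 1:5.
Budget: p_x·x + p_y·5·x = I, so (p_x + 5·p_y)·x = I.
Demand: x*(p_x,p_y,I) = I/(p_x + 5·p_y), y* = 5·I/(p_x + 5·p_y).
Here 7 + 5·13.6 = 75, giving x* = 1.2267.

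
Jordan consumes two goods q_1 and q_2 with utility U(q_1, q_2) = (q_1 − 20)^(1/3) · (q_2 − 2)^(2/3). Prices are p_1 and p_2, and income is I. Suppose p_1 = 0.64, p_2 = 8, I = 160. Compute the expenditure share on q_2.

MRS = (1/2)·(q_2−2)/(q_1−20). Tangency with p_1/p_2 gives q_2−2 = 2·(p_1/p_2)·(q_1−20).
Substituting into the budget: q_1* = 20 + 1/3·(I − 20·p_1 − 2·p_2)/p_1, and q_2* = 2 + 2/3·(…)/p_2.
Discretionary income = 160 − 20·0.64 − 2·8 = 131.2; q_1* = 20 + 1/3·131.2/0.64 = 88.3333; q_2* = 2 + 2/3·131.2/8 = 12.9333.
Expenditure on q_2: 8·12.9333 = 103.4667; share = 0.6467.

share on q_2 = 0.6467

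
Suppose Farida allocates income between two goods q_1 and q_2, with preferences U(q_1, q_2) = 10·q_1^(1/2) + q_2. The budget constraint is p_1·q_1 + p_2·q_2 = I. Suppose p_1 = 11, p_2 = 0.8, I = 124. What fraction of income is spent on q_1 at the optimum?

share on q_1 = 0.0117

MU_q_1 = 5/√q_1, MU_q_2 = 1. Tangency: 5/√q_1 = p_1/p_2.
Solve: √q_1 = 5·p_2/p_1, so q_1*(p_1,p_2) = (5·p_2/p_1)², and q_2* = (I − p_1·q_1*)/p_2.
Plugging in: q_1* = (5·0.8/11)² = 0.1322, q_2* = 153.1818.
Expenditure on q_1: 11·0.1322 = 1.4545; share = 0.0117.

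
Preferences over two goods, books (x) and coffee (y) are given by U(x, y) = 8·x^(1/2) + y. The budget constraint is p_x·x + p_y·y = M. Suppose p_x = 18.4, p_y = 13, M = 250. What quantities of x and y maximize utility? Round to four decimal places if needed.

x* = 7.9868, y* = 7.9264

MU_x = 4/√x, MU_y = 1. Tangency: 4/√x = p_x/p_y.
Thus x* = (4·p_y/p_x)² — independent of M — with the rest of income spent on y.
Plugging in: x* = (4·13/18.4)² = 7.9868, y* = 7.9264.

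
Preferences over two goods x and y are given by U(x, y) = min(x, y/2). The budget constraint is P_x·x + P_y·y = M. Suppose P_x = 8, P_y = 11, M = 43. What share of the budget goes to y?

share on y = 0.7333

With perfect complements, no substitution: consume in ratio x:y = 1:2.
Budget: P_x·x + P_y·2·x = M, so (P_x + 2·P_y)·x = M.
Demand: x*(P_x,P_y,M) = M/(P_x + 2·P_y), y* = 2·M/(P_x + 2·P_y).
Here 8 + 2·11 = 30, giving x* = 1.4333 and y* = 2.8667.
Expenditure on y: 11·2.8667 = 31.5333; share = 0.7333.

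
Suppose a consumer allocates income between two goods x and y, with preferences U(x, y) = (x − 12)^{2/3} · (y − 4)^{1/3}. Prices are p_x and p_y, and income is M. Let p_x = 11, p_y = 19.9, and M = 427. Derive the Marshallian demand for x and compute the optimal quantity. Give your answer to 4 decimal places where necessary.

x* = 25.0545

Substituting into the budget: x* = 12 + 2/3·(M − 12·p_x − 4·p_y)/p_x, and y* = 4 + 1/3·(…)/p_y.
Discretionary income = 427 − 12·11 − 4·19.9 = 215.4; x* = 12 + 2/3·215.4/11 = 25.0545.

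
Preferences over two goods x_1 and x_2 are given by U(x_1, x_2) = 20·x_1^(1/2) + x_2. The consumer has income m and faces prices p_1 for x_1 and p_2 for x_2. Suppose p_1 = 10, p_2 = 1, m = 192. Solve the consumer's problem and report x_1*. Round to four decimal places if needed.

Utility is quasi-linear in x_2; the FOC for x_1 is 10/√x_1 = p_1/p_2.
Solve: √x_1 = 10·p_2/p_1, so x_1*(p_1,p_2) = (10·p_2/p_1)², and x_2* = (m − p_1·x_1*)/p_2.
Plugging in: x_1* = (10·1/10)² = 1.

x_1* = 1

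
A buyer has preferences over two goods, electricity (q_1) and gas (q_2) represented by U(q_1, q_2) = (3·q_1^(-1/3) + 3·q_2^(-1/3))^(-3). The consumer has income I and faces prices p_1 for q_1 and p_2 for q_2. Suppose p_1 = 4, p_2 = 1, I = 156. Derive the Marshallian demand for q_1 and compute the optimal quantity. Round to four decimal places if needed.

Substitute q_2 = (q_2/q_1)·q_1 into the budget: q_1* = I/(p_1 + p_2·(q_2/q_1)).
Numerically q_2/q_1 = 2.828427, so q_1* = 156/(4 + 1·2.828427) = 22.8457.

q_1* = 22.8457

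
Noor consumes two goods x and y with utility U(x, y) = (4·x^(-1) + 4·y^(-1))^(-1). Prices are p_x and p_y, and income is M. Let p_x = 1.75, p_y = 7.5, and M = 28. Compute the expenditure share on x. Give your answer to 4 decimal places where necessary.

share on x = 0.3257

MU_x ∝ 4·x^(-2), MU_y ∝ 4·y^(-2), so MRS = (y/x)^(2) = p_x/p_y.
Hence y/x = (p_x/p_y)^(1/(2)), i.e. raised to the 0.5 power.
Substitute y = (y/x)·x into the budget: x* = M/(p_x + p_y·(y/x)).
Numerically y/x = 0.483046, so x* = 28/(1.75 + 7.5·0.483046) = 5.2114 and y* = 0.483046·5.2114 = 2.5173.
Expenditure on x: 1.75·5.2114 = 9.1199; share = 0.3257.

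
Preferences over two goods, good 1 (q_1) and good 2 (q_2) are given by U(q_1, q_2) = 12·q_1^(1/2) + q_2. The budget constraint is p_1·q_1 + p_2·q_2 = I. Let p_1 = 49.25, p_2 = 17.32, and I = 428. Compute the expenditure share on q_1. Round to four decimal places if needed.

Solve: √q_1 = 6·p_2/p_1, so q_1*(p_1,p_2) = (6·p_2/p_1)², and q_2* = (I − p_1·q_1*)/p_2.
Plugging in: q_1* = (6·17.32/49.25)² = 4.4523, q_2* = 12.051.
Expenditure on q_1: 49.25·4.4523 = 219.2765; share = 0.5123.

share on q_1 = 0.5123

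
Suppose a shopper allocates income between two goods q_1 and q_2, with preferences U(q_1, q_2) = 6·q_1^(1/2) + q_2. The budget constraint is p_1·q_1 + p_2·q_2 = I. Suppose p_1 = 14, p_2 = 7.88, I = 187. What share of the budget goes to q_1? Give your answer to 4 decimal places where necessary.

Solve: √q_1 = 3·p_2/p_1, so q_1*(p_1,p_2) = (3·p_2/p_1)², and q_2* = (I − p_1·q_1*)/p_2.
Plugging in: q_1* = (3·7.88/14)² = 2.8513, q_2* = 18.6653.
Expenditure on q_1: 14·2.8513 = 39.9178; share = 0.2135.

share on q_1 = 0.2135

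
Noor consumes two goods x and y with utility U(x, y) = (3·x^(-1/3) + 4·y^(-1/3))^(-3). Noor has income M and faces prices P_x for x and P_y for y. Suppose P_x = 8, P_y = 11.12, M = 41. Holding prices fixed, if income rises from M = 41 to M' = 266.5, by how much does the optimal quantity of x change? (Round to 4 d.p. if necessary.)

MU_x ∝ 3·x^(-4/3), MU_y ∝ 4·y^(-4/3), so MRS = (3/4)·(y/x)^(4/3) = P_x/P_y.
Hence y/x = ((4/3)·P_x/P_y)^(1/(4/3)), i.e. raised to the 0.75 power.
With the ratio pinned down, the budget gives x* = M/(P_x + P_y·(y/x)) and y* = (y/x)·x*.
Numerically y/x = 0.969266, so x* = 41/(8 + 11.12·0.969266) = 2.1834.
At M' = 266.5: x* = 14.192. Change: 14.192 − 2.1834 = 12.0086.

Δx* = 12.0086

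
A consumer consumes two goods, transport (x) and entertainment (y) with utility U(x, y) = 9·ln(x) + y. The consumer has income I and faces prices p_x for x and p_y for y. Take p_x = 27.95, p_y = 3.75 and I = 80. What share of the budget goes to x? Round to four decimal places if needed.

So x*(p_x,p_y) = 9·p_y/p_x, independent of income; and y* = (I − 9·p_y)/p_y.
At the given prices: x* = 9·3.75/27.95 = 1.2075, and y* = 12.3333.
Expenditure on x: 27.95·1.2075 = 33.75; share = 0.4219.

share on x = 0.4219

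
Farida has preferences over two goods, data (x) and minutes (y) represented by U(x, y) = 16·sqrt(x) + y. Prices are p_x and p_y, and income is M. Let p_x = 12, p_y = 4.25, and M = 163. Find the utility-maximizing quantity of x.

Set MRS = p_x/p_y: 8·x^(−1/2) = p_x/p_y.
Thus x* = (8·p_y/p_x)² — independent of M — with the rest of income spent on y.
Plugging in: x* = (8·4.25/12)² = 8.0278.

x* = 8.0278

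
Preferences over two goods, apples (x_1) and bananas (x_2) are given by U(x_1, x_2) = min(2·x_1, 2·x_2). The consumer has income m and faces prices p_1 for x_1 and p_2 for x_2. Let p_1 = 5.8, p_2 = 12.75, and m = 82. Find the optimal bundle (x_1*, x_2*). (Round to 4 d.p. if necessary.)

x_1* = 4.4205, x_2* = 4.4205

Leontief preferences: the optimum is at the kink where x_1/2 = x_2/2, i.e. x_2 = x_1.
Budget: p_1·x_1 + p_2·x_1 = m, so (2·p_1 + 2·p_2)·x_1 = 2·m.
Demand: x_1*(p_1,p_2,m) = 2·m/(2·p_1 + 2·p_2), x_2* = 2·m/(2·p_1 + 2·p_2).
Here 2·5.8 + 2·12.75 = 37.1, giving x_1* = 4.4205 and x_2* = 4.4205.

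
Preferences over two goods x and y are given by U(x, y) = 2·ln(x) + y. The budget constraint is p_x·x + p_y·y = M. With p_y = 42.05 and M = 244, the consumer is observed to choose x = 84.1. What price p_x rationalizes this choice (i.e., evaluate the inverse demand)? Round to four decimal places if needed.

Set MRS = p_x/p_y: (2/x)/1 = p_x/p_y.
So x*(p_x,p_y) = 2·p_y/p_x, independent of income; and y* = (M − 2·p_y)/p_y.
Set x* = 84.1 in the demand function and solve for p_x: p_x = 1.

p_x = 1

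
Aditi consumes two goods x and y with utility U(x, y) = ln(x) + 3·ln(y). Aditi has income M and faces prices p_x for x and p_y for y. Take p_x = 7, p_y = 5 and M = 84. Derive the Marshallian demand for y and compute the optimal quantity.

y* = 12.6

MU_x/MU_y = (y)/(3·x); tangency sets this equal to p_x/p_y.
So p_y·y = 3·p_x·x; combined with the budget, a share 0.25 of income goes to x.
Demand: x*(p_x,p_y,M) = 0.25·M/p_x and y* = 0.75·M/p_y.
At p_x=7, p_y=5, M=84: y* = 0.75·84/5 = 12.6.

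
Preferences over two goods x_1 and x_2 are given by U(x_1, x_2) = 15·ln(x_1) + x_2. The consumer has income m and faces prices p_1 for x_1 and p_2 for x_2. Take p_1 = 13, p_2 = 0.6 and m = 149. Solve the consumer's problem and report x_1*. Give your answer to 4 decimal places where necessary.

x_1* = 0.6923

So x_1*(p_1,p_2) = 15·p_2/p_1, independent of income; and x_2* = (m − 15·p_2)/p_2.
At the given prices: x_1* = 15·0.6/13 = 0.6923.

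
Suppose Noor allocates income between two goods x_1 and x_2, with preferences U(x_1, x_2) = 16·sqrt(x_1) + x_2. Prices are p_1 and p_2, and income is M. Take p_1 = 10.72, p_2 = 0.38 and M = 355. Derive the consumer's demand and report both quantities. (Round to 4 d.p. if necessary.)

Utility is quasi-linear in x_2; the FOC for x_1 is 8/√x_1 = p_1/p_2.
Solve: √x_1 = 8·p_2/p_1, so x_1*(p_1,p_2) = (8·p_2/p_1)², and x_2* = (M − p_1·x_1*)/p_2.
Plugging in: x_1* = (8·0.38/10.72)² = 0.0804, x_2* = 931.9419.

x_1* = 0.0804, x_2* = 931.9419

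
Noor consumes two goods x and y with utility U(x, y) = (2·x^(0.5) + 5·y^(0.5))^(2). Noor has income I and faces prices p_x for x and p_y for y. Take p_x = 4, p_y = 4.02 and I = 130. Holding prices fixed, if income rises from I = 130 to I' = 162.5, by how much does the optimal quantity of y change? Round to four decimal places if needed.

Δy* = 6.9647

From the CES first-order condition, (2/5)·(y/x)^(0.5) = p_x/p_y.
Hence y/x = ((5/2)·p_x/p_y)^(1/(0.5)), i.e. raised to the 2 power.
Substitute y = (y/x)·x into the budget: x* = I/(p_x + p_y·(y/x)).
Numerically y/x = 6.187966, so x* = 130/(4 + 4.02·6.187966) = 4.5021 and y* = 6.187966·4.5021 = 27.8586.
At I' = 162.5: y* = 34.8233. Change: 34.8233 − 27.8586 = 6.9647.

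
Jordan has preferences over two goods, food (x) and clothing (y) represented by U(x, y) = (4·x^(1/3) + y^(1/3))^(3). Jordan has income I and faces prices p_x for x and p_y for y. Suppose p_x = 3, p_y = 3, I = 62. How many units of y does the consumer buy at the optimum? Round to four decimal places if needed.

MU_x ∝ 4·x^(-2/3), MU_y ∝ y^(-2/3), so MRS = 4·(y/x)^(2/3) = p_x/p_y.
Hence y/x = ((1/4)·p_x/p_y)^(1/(2/3)), i.e. raised to the 1.5 power.
With the ratio pinned down, the budget gives x* = I/(p_x + p_y·(y/x)) and y* = (y/x)·x*.
Numerically y/x = 0.125, so x* = 62/(3 + 3·0.125) = 18.3704 and y* = 0.125·18.3704 = 2.2963.

y* = 2.2963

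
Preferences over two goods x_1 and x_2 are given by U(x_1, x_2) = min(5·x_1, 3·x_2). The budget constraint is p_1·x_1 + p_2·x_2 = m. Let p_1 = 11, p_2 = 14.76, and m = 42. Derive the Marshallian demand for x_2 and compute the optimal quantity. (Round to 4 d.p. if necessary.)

With perfect complements, no substitution: consume in ratio x_1:x_2 = 3:5.
Budget: p_1·x_1 + p_2·(5/3)·x_1 = m, so (3·p_1 + 5·p_2)·x_1 = 3·m.
Demand: x_1*(p_1,p_2,m) = 3·m/(3·p_1 + 5·p_2), x_2* = 5·m/(3·p_1 + 5·p_2).
Here 3·11 + 5·14.76 = 106.8, giving x_2* = 1.9663.

x_2* = 1.9663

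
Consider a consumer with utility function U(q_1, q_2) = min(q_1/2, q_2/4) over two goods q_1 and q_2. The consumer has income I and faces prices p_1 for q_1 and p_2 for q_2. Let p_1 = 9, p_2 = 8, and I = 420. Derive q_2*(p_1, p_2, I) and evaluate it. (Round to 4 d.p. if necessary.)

With perfect complements, no substitution: consume in ratio q_1:q_2 = 2:4.
Budget: p_1·q_1 + p_2·2·q_1 = I, so (2·p_1 + 4·p_2)·q_1 = 2·I.
Demand: q_1*(p_1,p_2,I) = 2·I/(2·p_1 + 4·p_2), q_2* = 4·I/(2·p_1 + 4·p_2).
Here 2·9 + 4·8 = 50, giving q_2* = 33.6.

q_2* = 33.6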